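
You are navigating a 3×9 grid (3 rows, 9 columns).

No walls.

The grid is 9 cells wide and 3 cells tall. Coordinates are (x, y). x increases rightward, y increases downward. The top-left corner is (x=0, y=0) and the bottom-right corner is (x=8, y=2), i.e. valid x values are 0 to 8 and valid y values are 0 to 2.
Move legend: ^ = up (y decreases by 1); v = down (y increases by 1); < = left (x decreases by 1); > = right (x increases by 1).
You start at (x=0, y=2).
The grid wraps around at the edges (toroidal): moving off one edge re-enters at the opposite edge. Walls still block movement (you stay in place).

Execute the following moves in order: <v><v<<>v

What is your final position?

Start: (x=0, y=2)
  < (left): (x=0, y=2) -> (x=8, y=2)
  v (down): (x=8, y=2) -> (x=8, y=0)
  > (right): (x=8, y=0) -> (x=0, y=0)
  < (left): (x=0, y=0) -> (x=8, y=0)
  v (down): (x=8, y=0) -> (x=8, y=1)
  < (left): (x=8, y=1) -> (x=7, y=1)
  < (left): (x=7, y=1) -> (x=6, y=1)
  > (right): (x=6, y=1) -> (x=7, y=1)
  v (down): (x=7, y=1) -> (x=7, y=2)
Final: (x=7, y=2)

Answer: Final position: (x=7, y=2)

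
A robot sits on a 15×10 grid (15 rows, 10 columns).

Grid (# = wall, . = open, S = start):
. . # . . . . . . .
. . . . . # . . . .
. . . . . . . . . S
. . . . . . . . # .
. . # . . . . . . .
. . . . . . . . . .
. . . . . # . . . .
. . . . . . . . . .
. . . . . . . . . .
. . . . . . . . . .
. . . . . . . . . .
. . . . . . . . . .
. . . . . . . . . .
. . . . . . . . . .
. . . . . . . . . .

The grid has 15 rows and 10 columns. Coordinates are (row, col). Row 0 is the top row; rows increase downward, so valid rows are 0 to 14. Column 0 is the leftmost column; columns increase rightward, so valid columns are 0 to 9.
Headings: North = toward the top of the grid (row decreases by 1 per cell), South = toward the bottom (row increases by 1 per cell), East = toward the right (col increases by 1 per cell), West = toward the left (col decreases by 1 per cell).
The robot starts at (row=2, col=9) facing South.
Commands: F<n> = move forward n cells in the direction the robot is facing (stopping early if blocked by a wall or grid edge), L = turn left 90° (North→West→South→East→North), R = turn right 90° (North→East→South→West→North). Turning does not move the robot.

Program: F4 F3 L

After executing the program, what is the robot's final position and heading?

Start: (row=2, col=9), facing South
  F4: move forward 4, now at (row=6, col=9)
  F3: move forward 3, now at (row=9, col=9)
  L: turn left, now facing East
Final: (row=9, col=9), facing East

Answer: Final position: (row=9, col=9), facing East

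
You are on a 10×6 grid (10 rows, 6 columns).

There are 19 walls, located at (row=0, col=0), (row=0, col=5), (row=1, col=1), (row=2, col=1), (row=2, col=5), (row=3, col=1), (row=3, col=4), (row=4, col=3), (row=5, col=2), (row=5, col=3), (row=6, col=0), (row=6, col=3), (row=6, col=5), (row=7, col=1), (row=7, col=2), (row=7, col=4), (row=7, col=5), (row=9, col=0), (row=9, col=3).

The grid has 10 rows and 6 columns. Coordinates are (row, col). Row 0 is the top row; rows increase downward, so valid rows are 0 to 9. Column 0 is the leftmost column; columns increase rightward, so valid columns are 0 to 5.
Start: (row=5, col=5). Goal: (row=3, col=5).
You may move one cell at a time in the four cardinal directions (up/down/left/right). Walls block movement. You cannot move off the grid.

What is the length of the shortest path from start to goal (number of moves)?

Answer: Shortest path length: 2

Derivation:
BFS from (row=5, col=5) until reaching (row=3, col=5):
  Distance 0: (row=5, col=5)
  Distance 1: (row=4, col=5), (row=5, col=4)
  Distance 2: (row=3, col=5), (row=4, col=4), (row=6, col=4)  <- goal reached here
One shortest path (2 moves): (row=5, col=5) -> (row=4, col=5) -> (row=3, col=5)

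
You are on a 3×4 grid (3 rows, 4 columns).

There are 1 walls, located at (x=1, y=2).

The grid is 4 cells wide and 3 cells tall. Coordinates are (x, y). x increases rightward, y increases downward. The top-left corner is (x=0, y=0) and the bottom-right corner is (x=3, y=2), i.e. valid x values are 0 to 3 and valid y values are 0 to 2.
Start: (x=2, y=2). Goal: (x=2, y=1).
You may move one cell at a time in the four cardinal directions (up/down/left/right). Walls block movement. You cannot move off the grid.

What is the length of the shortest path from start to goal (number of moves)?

Answer: Shortest path length: 1

Derivation:
BFS from (x=2, y=2) until reaching (x=2, y=1):
  Distance 0: (x=2, y=2)
  Distance 1: (x=2, y=1), (x=3, y=2)  <- goal reached here
One shortest path (1 moves): (x=2, y=2) -> (x=2, y=1)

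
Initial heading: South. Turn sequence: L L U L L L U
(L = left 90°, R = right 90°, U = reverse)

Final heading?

Start: South
  L (left (90° counter-clockwise)) -> East
  L (left (90° counter-clockwise)) -> North
  U (U-turn (180°)) -> South
  L (left (90° counter-clockwise)) -> East
  L (left (90° counter-clockwise)) -> North
  L (left (90° counter-clockwise)) -> West
  U (U-turn (180°)) -> East
Final: East

Answer: Final heading: East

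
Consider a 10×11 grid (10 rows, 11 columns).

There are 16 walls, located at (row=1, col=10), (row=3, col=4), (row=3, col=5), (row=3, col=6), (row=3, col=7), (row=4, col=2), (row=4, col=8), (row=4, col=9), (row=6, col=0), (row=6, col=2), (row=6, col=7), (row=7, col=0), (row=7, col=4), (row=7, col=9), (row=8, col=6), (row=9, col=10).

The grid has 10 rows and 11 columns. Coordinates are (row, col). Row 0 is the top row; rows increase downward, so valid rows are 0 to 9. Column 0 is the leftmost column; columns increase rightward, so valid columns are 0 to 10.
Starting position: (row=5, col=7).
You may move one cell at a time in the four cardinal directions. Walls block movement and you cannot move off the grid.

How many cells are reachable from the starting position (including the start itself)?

BFS flood-fill from (row=5, col=7):
  Distance 0: (row=5, col=7)
  Distance 1: (row=4, col=7), (row=5, col=6), (row=5, col=8)
  Distance 2: (row=4, col=6), (row=5, col=5), (row=5, col=9), (row=6, col=6), (row=6, col=8)
  Distance 3: (row=4, col=5), (row=5, col=4), (row=5, col=10), (row=6, col=5), (row=6, col=9), (row=7, col=6), (row=7, col=8)
  Distance 4: (row=4, col=4), (row=4, col=10), (row=5, col=3), (row=6, col=4), (row=6, col=10), (row=7, col=5), (row=7, col=7), (row=8, col=8)
  Distance 5: (row=3, col=10), (row=4, col=3), (row=5, col=2), (row=6, col=3), (row=7, col=10), (row=8, col=5), (row=8, col=7), (row=8, col=9), (row=9, col=8)
  Distance 6: (row=2, col=10), (row=3, col=3), (row=3, col=9), (row=5, col=1), (row=7, col=3), (row=8, col=4), (row=8, col=10), (row=9, col=5), (row=9, col=7), (row=9, col=9)
  Distance 7: (row=2, col=3), (row=2, col=9), (row=3, col=2), (row=3, col=8), (row=4, col=1), (row=5, col=0), (row=6, col=1), (row=7, col=2), (row=8, col=3), (row=9, col=4), (row=9, col=6)
  Distance 8: (row=1, col=3), (row=1, col=9), (row=2, col=2), (row=2, col=4), (row=2, col=8), (row=3, col=1), (row=4, col=0), (row=7, col=1), (row=8, col=2), (row=9, col=3)
  Distance 9: (row=0, col=3), (row=0, col=9), (row=1, col=2), (row=1, col=4), (row=1, col=8), (row=2, col=1), (row=2, col=5), (row=2, col=7), (row=3, col=0), (row=8, col=1), (row=9, col=2)
  Distance 10: (row=0, col=2), (row=0, col=4), (row=0, col=8), (row=0, col=10), (row=1, col=1), (row=1, col=5), (row=1, col=7), (row=2, col=0), (row=2, col=6), (row=8, col=0), (row=9, col=1)
  Distance 11: (row=0, col=1), (row=0, col=5), (row=0, col=7), (row=1, col=0), (row=1, col=6), (row=9, col=0)
  Distance 12: (row=0, col=0), (row=0, col=6)
Total reachable: 94 (grid has 94 open cells total)

Answer: Reachable cells: 94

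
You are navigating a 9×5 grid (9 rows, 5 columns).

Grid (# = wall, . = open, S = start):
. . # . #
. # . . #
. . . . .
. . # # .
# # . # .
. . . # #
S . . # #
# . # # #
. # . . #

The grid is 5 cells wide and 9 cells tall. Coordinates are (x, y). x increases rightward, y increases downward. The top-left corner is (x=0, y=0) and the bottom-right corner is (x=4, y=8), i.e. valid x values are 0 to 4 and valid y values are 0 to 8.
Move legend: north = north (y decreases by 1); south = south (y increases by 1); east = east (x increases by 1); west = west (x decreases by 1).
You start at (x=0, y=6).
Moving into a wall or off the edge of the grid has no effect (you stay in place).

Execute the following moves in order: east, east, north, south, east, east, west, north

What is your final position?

Answer: Final position: (x=1, y=5)

Derivation:
Start: (x=0, y=6)
  east (east): (x=0, y=6) -> (x=1, y=6)
  east (east): (x=1, y=6) -> (x=2, y=6)
  north (north): (x=2, y=6) -> (x=2, y=5)
  south (south): (x=2, y=5) -> (x=2, y=6)
  east (east): blocked, stay at (x=2, y=6)
  east (east): blocked, stay at (x=2, y=6)
  west (west): (x=2, y=6) -> (x=1, y=6)
  north (north): (x=1, y=6) -> (x=1, y=5)
Final: (x=1, y=5)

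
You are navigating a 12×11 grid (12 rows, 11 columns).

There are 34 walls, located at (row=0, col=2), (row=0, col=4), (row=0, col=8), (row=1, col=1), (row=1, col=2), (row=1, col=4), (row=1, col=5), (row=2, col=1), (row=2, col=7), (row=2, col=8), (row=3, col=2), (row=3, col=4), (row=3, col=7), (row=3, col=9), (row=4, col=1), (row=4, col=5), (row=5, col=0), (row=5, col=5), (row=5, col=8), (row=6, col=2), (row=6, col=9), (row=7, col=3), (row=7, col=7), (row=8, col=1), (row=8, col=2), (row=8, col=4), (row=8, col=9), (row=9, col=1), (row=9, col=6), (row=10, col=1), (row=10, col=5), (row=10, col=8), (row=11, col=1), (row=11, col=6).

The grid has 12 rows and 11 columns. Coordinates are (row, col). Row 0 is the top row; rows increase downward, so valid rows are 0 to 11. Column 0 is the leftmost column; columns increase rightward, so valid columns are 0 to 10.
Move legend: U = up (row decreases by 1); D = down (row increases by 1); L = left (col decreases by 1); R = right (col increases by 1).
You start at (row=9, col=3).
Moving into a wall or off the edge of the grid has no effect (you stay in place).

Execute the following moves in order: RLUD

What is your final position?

Answer: Final position: (row=9, col=3)

Derivation:
Start: (row=9, col=3)
  R (right): (row=9, col=3) -> (row=9, col=4)
  L (left): (row=9, col=4) -> (row=9, col=3)
  U (up): (row=9, col=3) -> (row=8, col=3)
  D (down): (row=8, col=3) -> (row=9, col=3)
Final: (row=9, col=3)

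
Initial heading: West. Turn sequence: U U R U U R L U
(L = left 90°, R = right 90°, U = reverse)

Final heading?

Answer: Final heading: South

Derivation:
Start: West
  U (U-turn (180°)) -> East
  U (U-turn (180°)) -> West
  R (right (90° clockwise)) -> North
  U (U-turn (180°)) -> South
  U (U-turn (180°)) -> North
  R (right (90° clockwise)) -> East
  L (left (90° counter-clockwise)) -> North
  U (U-turn (180°)) -> South
Final: South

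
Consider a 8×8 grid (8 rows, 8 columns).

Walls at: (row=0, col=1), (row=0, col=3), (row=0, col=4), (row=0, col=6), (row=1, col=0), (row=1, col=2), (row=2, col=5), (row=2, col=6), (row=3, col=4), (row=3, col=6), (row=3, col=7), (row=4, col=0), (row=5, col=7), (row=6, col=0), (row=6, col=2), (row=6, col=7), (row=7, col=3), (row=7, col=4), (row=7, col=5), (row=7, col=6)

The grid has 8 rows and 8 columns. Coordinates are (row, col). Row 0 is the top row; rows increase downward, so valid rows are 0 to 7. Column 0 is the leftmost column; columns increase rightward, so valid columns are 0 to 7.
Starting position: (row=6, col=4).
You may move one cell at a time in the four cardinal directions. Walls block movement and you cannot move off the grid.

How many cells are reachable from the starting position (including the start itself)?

Answer: Reachable cells: 41

Derivation:
BFS flood-fill from (row=6, col=4):
  Distance 0: (row=6, col=4)
  Distance 1: (row=5, col=4), (row=6, col=3), (row=6, col=5)
  Distance 2: (row=4, col=4), (row=5, col=3), (row=5, col=5), (row=6, col=6)
  Distance 3: (row=4, col=3), (row=4, col=5), (row=5, col=2), (row=5, col=6)
  Distance 4: (row=3, col=3), (row=3, col=5), (row=4, col=2), (row=4, col=6), (row=5, col=1)
  Distance 5: (row=2, col=3), (row=3, col=2), (row=4, col=1), (row=4, col=7), (row=5, col=0), (row=6, col=1)
  Distance 6: (row=1, col=3), (row=2, col=2), (row=2, col=4), (row=3, col=1), (row=7, col=1)
  Distance 7: (row=1, col=4), (row=2, col=1), (row=3, col=0), (row=7, col=0), (row=7, col=2)
  Distance 8: (row=1, col=1), (row=1, col=5), (row=2, col=0)
  Distance 9: (row=0, col=5), (row=1, col=6)
  Distance 10: (row=1, col=7)
  Distance 11: (row=0, col=7), (row=2, col=7)
Total reachable: 41 (grid has 44 open cells total)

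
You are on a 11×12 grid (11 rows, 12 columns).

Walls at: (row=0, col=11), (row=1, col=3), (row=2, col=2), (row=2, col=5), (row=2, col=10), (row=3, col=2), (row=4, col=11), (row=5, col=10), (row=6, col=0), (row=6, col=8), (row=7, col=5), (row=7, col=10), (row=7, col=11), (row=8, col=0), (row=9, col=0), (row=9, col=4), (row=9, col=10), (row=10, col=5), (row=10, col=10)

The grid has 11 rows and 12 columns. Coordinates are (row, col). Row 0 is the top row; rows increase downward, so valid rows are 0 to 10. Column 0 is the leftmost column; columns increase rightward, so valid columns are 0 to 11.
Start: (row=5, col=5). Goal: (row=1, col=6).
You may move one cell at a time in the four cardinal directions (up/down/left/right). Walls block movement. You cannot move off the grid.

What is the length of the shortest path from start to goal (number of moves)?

Answer: Shortest path length: 5

Derivation:
BFS from (row=5, col=5) until reaching (row=1, col=6):
  Distance 0: (row=5, col=5)
  Distance 1: (row=4, col=5), (row=5, col=4), (row=5, col=6), (row=6, col=5)
  Distance 2: (row=3, col=5), (row=4, col=4), (row=4, col=6), (row=5, col=3), (row=5, col=7), (row=6, col=4), (row=6, col=6)
  Distance 3: (row=3, col=4), (row=3, col=6), (row=4, col=3), (row=4, col=7), (row=5, col=2), (row=5, col=8), (row=6, col=3), (row=6, col=7), (row=7, col=4), (row=7, col=6)
  Distance 4: (row=2, col=4), (row=2, col=6), (row=3, col=3), (row=3, col=7), (row=4, col=2), (row=4, col=8), (row=5, col=1), (row=5, col=9), (row=6, col=2), (row=7, col=3), (row=7, col=7), (row=8, col=4), (row=8, col=6)
  Distance 5: (row=1, col=4), (row=1, col=6), (row=2, col=3), (row=2, col=7), (row=3, col=8), (row=4, col=1), (row=4, col=9), (row=5, col=0), (row=6, col=1), (row=6, col=9), (row=7, col=2), (row=7, col=8), (row=8, col=3), (row=8, col=5), (row=8, col=7), (row=9, col=6)  <- goal reached here
One shortest path (5 moves): (row=5, col=5) -> (row=5, col=6) -> (row=4, col=6) -> (row=3, col=6) -> (row=2, col=6) -> (row=1, col=6)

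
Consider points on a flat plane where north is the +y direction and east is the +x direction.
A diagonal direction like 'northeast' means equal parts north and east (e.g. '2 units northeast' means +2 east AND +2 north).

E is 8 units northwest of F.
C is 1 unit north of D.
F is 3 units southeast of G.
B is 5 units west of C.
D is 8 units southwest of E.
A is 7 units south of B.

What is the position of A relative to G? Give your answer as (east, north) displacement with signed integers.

Answer: A is at (east=-18, north=-9) relative to G.

Derivation:
Place G at the origin (east=0, north=0).
  F is 3 units southeast of G: delta (east=+3, north=-3); F at (east=3, north=-3).
  E is 8 units northwest of F: delta (east=-8, north=+8); E at (east=-5, north=5).
  D is 8 units southwest of E: delta (east=-8, north=-8); D at (east=-13, north=-3).
  C is 1 unit north of D: delta (east=+0, north=+1); C at (east=-13, north=-2).
  B is 5 units west of C: delta (east=-5, north=+0); B at (east=-18, north=-2).
  A is 7 units south of B: delta (east=+0, north=-7); A at (east=-18, north=-9).
Therefore A relative to G: (east=-18, north=-9).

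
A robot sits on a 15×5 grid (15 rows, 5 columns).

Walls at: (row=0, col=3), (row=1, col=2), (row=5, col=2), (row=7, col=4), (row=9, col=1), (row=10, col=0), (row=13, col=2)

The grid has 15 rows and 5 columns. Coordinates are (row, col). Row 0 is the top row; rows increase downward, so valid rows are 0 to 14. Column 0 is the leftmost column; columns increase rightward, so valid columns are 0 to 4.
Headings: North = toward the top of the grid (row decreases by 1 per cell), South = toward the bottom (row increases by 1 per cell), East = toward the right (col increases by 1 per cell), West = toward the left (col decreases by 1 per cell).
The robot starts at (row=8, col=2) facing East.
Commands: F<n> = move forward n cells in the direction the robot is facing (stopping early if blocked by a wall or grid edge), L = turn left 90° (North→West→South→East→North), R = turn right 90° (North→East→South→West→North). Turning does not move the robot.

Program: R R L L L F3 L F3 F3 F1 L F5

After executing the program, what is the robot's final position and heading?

Answer: Final position: (row=9, col=0), facing South

Derivation:
Start: (row=8, col=2), facing East
  R: turn right, now facing South
  R: turn right, now facing West
  L: turn left, now facing South
  L: turn left, now facing East
  L: turn left, now facing North
  F3: move forward 2/3 (blocked), now at (row=6, col=2)
  L: turn left, now facing West
  F3: move forward 2/3 (blocked), now at (row=6, col=0)
  F3: move forward 0/3 (blocked), now at (row=6, col=0)
  F1: move forward 0/1 (blocked), now at (row=6, col=0)
  L: turn left, now facing South
  F5: move forward 3/5 (blocked), now at (row=9, col=0)
Final: (row=9, col=0), facing South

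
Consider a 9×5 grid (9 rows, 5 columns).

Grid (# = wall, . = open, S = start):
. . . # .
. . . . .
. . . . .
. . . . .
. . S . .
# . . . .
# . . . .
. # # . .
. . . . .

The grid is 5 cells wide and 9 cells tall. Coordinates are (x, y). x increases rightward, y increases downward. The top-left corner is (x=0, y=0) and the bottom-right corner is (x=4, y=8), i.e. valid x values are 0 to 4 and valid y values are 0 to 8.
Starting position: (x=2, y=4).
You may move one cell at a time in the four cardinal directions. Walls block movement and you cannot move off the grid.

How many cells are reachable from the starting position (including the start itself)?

BFS flood-fill from (x=2, y=4):
  Distance 0: (x=2, y=4)
  Distance 1: (x=2, y=3), (x=1, y=4), (x=3, y=4), (x=2, y=5)
  Distance 2: (x=2, y=2), (x=1, y=3), (x=3, y=3), (x=0, y=4), (x=4, y=4), (x=1, y=5), (x=3, y=5), (x=2, y=6)
  Distance 3: (x=2, y=1), (x=1, y=2), (x=3, y=2), (x=0, y=3), (x=4, y=3), (x=4, y=5), (x=1, y=6), (x=3, y=6)
  Distance 4: (x=2, y=0), (x=1, y=1), (x=3, y=1), (x=0, y=2), (x=4, y=2), (x=4, y=6), (x=3, y=7)
  Distance 5: (x=1, y=0), (x=0, y=1), (x=4, y=1), (x=4, y=7), (x=3, y=8)
  Distance 6: (x=0, y=0), (x=4, y=0), (x=2, y=8), (x=4, y=8)
  Distance 7: (x=1, y=8)
  Distance 8: (x=0, y=8)
  Distance 9: (x=0, y=7)
Total reachable: 40 (grid has 40 open cells total)

Answer: Reachable cells: 40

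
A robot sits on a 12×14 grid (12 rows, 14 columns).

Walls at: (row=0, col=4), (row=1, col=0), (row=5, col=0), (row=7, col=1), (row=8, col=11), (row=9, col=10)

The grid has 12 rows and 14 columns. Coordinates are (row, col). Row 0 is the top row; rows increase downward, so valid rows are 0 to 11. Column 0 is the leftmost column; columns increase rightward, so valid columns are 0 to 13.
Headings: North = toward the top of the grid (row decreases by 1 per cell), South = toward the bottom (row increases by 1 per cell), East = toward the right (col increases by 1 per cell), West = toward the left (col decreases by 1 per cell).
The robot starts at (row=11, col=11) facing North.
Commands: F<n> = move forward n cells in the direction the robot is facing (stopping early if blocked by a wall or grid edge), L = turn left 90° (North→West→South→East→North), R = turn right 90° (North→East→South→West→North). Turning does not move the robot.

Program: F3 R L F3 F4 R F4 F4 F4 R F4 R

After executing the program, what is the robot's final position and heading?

Start: (row=11, col=11), facing North
  F3: move forward 2/3 (blocked), now at (row=9, col=11)
  R: turn right, now facing East
  L: turn left, now facing North
  F3: move forward 0/3 (blocked), now at (row=9, col=11)
  F4: move forward 0/4 (blocked), now at (row=9, col=11)
  R: turn right, now facing East
  F4: move forward 2/4 (blocked), now at (row=9, col=13)
  F4: move forward 0/4 (blocked), now at (row=9, col=13)
  F4: move forward 0/4 (blocked), now at (row=9, col=13)
  R: turn right, now facing South
  F4: move forward 2/4 (blocked), now at (row=11, col=13)
  R: turn right, now facing West
Final: (row=11, col=13), facing West

Answer: Final position: (row=11, col=13), facing West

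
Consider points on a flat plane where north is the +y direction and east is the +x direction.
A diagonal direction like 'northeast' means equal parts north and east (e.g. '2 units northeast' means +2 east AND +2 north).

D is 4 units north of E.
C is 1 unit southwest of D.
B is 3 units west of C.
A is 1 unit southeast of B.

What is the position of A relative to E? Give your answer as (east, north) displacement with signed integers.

Answer: A is at (east=-3, north=2) relative to E.

Derivation:
Place E at the origin (east=0, north=0).
  D is 4 units north of E: delta (east=+0, north=+4); D at (east=0, north=4).
  C is 1 unit southwest of D: delta (east=-1, north=-1); C at (east=-1, north=3).
  B is 3 units west of C: delta (east=-3, north=+0); B at (east=-4, north=3).
  A is 1 unit southeast of B: delta (east=+1, north=-1); A at (east=-3, north=2).
Therefore A relative to E: (east=-3, north=2).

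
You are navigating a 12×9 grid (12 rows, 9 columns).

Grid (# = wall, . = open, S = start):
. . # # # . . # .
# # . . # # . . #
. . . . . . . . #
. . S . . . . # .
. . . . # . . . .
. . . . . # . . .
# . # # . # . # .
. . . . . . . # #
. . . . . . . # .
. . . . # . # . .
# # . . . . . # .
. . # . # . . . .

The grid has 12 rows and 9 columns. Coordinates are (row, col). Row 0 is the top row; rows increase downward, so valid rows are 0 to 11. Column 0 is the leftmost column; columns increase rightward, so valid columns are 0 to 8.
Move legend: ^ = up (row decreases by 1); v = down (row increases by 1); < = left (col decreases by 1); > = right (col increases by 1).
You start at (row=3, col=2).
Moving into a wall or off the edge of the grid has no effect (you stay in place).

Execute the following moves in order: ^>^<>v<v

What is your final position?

Start: (row=3, col=2)
  ^ (up): (row=3, col=2) -> (row=2, col=2)
  > (right): (row=2, col=2) -> (row=2, col=3)
  ^ (up): (row=2, col=3) -> (row=1, col=3)
  < (left): (row=1, col=3) -> (row=1, col=2)
  > (right): (row=1, col=2) -> (row=1, col=3)
  v (down): (row=1, col=3) -> (row=2, col=3)
  < (left): (row=2, col=3) -> (row=2, col=2)
  v (down): (row=2, col=2) -> (row=3, col=2)
Final: (row=3, col=2)

Answer: Final position: (row=3, col=2)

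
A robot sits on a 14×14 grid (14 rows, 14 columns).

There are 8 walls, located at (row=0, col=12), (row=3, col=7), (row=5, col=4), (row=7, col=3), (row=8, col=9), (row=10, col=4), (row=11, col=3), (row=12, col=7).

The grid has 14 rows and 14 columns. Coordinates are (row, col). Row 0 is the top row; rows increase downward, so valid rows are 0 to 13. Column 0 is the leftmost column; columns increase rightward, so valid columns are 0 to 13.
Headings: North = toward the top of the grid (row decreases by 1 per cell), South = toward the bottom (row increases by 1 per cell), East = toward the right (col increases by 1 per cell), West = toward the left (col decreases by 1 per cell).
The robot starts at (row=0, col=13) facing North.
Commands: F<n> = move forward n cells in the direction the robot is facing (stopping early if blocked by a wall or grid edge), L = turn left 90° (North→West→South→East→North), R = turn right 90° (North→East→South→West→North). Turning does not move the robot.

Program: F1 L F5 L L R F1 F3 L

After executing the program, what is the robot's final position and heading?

Answer: Final position: (row=4, col=13), facing East

Derivation:
Start: (row=0, col=13), facing North
  F1: move forward 0/1 (blocked), now at (row=0, col=13)
  L: turn left, now facing West
  F5: move forward 0/5 (blocked), now at (row=0, col=13)
  L: turn left, now facing South
  L: turn left, now facing East
  R: turn right, now facing South
  F1: move forward 1, now at (row=1, col=13)
  F3: move forward 3, now at (row=4, col=13)
  L: turn left, now facing East
Final: (row=4, col=13), facing East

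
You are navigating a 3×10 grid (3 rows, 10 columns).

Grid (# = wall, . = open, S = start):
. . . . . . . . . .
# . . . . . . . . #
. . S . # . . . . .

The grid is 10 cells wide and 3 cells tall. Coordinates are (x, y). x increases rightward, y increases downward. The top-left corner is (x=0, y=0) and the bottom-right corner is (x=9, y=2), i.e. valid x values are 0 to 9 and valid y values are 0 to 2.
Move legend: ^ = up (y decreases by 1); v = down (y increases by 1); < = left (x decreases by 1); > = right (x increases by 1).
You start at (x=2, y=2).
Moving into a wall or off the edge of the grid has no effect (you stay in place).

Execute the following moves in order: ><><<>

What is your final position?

Start: (x=2, y=2)
  > (right): (x=2, y=2) -> (x=3, y=2)
  < (left): (x=3, y=2) -> (x=2, y=2)
  > (right): (x=2, y=2) -> (x=3, y=2)
  < (left): (x=3, y=2) -> (x=2, y=2)
  < (left): (x=2, y=2) -> (x=1, y=2)
  > (right): (x=1, y=2) -> (x=2, y=2)
Final: (x=2, y=2)

Answer: Final position: (x=2, y=2)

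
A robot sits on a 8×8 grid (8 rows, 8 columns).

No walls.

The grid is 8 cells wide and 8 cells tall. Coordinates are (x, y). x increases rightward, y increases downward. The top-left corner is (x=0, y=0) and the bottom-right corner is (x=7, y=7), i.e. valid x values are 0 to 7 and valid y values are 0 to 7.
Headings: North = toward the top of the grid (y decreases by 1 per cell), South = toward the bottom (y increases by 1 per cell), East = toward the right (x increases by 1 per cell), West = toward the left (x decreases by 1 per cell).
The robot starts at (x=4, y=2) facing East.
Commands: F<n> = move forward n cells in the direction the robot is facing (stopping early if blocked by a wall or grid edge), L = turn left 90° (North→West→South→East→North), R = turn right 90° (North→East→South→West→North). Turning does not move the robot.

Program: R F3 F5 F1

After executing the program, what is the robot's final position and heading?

Start: (x=4, y=2), facing East
  R: turn right, now facing South
  F3: move forward 3, now at (x=4, y=5)
  F5: move forward 2/5 (blocked), now at (x=4, y=7)
  F1: move forward 0/1 (blocked), now at (x=4, y=7)
Final: (x=4, y=7), facing South

Answer: Final position: (x=4, y=7), facing South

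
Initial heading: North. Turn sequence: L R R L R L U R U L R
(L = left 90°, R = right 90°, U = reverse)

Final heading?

Start: North
  L (left (90° counter-clockwise)) -> West
  R (right (90° clockwise)) -> North
  R (right (90° clockwise)) -> East
  L (left (90° counter-clockwise)) -> North
  R (right (90° clockwise)) -> East
  L (left (90° counter-clockwise)) -> North
  U (U-turn (180°)) -> South
  R (right (90° clockwise)) -> West
  U (U-turn (180°)) -> East
  L (left (90° counter-clockwise)) -> North
  R (right (90° clockwise)) -> East
Final: East

Answer: Final heading: East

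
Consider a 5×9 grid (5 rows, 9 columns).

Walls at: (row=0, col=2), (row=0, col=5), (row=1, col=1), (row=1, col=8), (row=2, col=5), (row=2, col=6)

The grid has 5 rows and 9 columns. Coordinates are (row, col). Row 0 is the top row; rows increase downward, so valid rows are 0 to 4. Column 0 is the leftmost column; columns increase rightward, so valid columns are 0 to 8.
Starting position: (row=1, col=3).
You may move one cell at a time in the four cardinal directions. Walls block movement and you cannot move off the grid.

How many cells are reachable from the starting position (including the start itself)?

BFS flood-fill from (row=1, col=3):
  Distance 0: (row=1, col=3)
  Distance 1: (row=0, col=3), (row=1, col=2), (row=1, col=4), (row=2, col=3)
  Distance 2: (row=0, col=4), (row=1, col=5), (row=2, col=2), (row=2, col=4), (row=3, col=3)
  Distance 3: (row=1, col=6), (row=2, col=1), (row=3, col=2), (row=3, col=4), (row=4, col=3)
  Distance 4: (row=0, col=6), (row=1, col=7), (row=2, col=0), (row=3, col=1), (row=3, col=5), (row=4, col=2), (row=4, col=4)
  Distance 5: (row=0, col=7), (row=1, col=0), (row=2, col=7), (row=3, col=0), (row=3, col=6), (row=4, col=1), (row=4, col=5)
  Distance 6: (row=0, col=0), (row=0, col=8), (row=2, col=8), (row=3, col=7), (row=4, col=0), (row=4, col=6)
  Distance 7: (row=0, col=1), (row=3, col=8), (row=4, col=7)
  Distance 8: (row=4, col=8)
Total reachable: 39 (grid has 39 open cells total)

Answer: Reachable cells: 39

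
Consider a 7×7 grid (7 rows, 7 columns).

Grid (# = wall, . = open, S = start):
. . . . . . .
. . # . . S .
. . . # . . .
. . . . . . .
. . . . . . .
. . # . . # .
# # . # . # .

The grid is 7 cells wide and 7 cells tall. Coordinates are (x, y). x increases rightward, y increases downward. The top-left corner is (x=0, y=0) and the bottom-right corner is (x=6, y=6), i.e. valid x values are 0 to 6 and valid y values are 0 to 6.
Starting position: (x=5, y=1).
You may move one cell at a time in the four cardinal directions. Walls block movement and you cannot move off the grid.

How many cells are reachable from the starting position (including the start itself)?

BFS flood-fill from (x=5, y=1):
  Distance 0: (x=5, y=1)
  Distance 1: (x=5, y=0), (x=4, y=1), (x=6, y=1), (x=5, y=2)
  Distance 2: (x=4, y=0), (x=6, y=0), (x=3, y=1), (x=4, y=2), (x=6, y=2), (x=5, y=3)
  Distance 3: (x=3, y=0), (x=4, y=3), (x=6, y=3), (x=5, y=4)
  Distance 4: (x=2, y=0), (x=3, y=3), (x=4, y=4), (x=6, y=4)
  Distance 5: (x=1, y=0), (x=2, y=3), (x=3, y=4), (x=4, y=5), (x=6, y=5)
  Distance 6: (x=0, y=0), (x=1, y=1), (x=2, y=2), (x=1, y=3), (x=2, y=4), (x=3, y=5), (x=4, y=6), (x=6, y=6)
  Distance 7: (x=0, y=1), (x=1, y=2), (x=0, y=3), (x=1, y=4)
  Distance 8: (x=0, y=2), (x=0, y=4), (x=1, y=5)
  Distance 9: (x=0, y=5)
Total reachable: 40 (grid has 41 open cells total)

Answer: Reachable cells: 40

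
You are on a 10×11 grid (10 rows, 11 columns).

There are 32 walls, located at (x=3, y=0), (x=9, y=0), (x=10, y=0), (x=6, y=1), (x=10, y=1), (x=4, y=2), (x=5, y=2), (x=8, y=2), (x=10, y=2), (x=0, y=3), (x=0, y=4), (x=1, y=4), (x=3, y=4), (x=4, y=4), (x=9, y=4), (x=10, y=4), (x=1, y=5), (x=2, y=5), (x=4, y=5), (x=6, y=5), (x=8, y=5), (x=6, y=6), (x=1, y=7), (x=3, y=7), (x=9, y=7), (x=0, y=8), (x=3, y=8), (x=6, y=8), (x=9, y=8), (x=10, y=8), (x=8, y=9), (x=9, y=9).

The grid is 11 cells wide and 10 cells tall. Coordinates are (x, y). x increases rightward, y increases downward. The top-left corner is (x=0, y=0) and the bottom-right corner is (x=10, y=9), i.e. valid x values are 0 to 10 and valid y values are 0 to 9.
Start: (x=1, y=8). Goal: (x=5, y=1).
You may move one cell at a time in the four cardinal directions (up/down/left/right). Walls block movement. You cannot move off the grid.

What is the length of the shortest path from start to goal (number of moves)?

Answer: Shortest path length: 15

Derivation:
BFS from (x=1, y=8) until reaching (x=5, y=1):
  Distance 0: (x=1, y=8)
  Distance 1: (x=2, y=8), (x=1, y=9)
  Distance 2: (x=2, y=7), (x=0, y=9), (x=2, y=9)
  Distance 3: (x=2, y=6), (x=3, y=9)
  Distance 4: (x=1, y=6), (x=3, y=6), (x=4, y=9)
  Distance 5: (x=3, y=5), (x=0, y=6), (x=4, y=6), (x=4, y=8), (x=5, y=9)
  Distance 6: (x=0, y=5), (x=5, y=6), (x=0, y=7), (x=4, y=7), (x=5, y=8), (x=6, y=9)
  Distance 7: (x=5, y=5), (x=5, y=7), (x=7, y=9)
  Distance 8: (x=5, y=4), (x=6, y=7), (x=7, y=8)
  Distance 9: (x=5, y=3), (x=6, y=4), (x=7, y=7), (x=8, y=8)
  Distance 10: (x=4, y=3), (x=6, y=3), (x=7, y=4), (x=7, y=6), (x=8, y=7)
  Distance 11: (x=6, y=2), (x=3, y=3), (x=7, y=3), (x=8, y=4), (x=7, y=5), (x=8, y=6)
  Distance 12: (x=3, y=2), (x=7, y=2), (x=2, y=3), (x=8, y=3), (x=9, y=6)
  Distance 13: (x=3, y=1), (x=7, y=1), (x=2, y=2), (x=1, y=3), (x=9, y=3), (x=2, y=4), (x=9, y=5), (x=10, y=6)
  Distance 14: (x=7, y=0), (x=2, y=1), (x=4, y=1), (x=8, y=1), (x=1, y=2), (x=9, y=2), (x=10, y=3), (x=10, y=5), (x=10, y=7)
  Distance 15: (x=2, y=0), (x=4, y=0), (x=6, y=0), (x=8, y=0), (x=1, y=1), (x=5, y=1), (x=9, y=1), (x=0, y=2)  <- goal reached here
One shortest path (15 moves): (x=1, y=8) -> (x=2, y=8) -> (x=2, y=7) -> (x=2, y=6) -> (x=3, y=6) -> (x=4, y=6) -> (x=5, y=6) -> (x=5, y=5) -> (x=5, y=4) -> (x=5, y=3) -> (x=4, y=3) -> (x=3, y=3) -> (x=3, y=2) -> (x=3, y=1) -> (x=4, y=1) -> (x=5, y=1)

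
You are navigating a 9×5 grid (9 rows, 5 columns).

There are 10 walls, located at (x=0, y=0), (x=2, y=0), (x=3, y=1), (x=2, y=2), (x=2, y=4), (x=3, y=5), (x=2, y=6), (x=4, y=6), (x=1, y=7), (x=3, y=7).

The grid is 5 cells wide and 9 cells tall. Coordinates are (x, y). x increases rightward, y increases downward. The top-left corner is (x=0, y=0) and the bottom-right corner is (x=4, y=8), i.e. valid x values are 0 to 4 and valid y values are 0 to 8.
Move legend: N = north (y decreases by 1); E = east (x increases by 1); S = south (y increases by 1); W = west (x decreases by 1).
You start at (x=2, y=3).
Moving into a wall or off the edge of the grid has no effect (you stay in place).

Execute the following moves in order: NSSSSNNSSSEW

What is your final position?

Start: (x=2, y=3)
  N (north): blocked, stay at (x=2, y=3)
  [×4]S (south): blocked, stay at (x=2, y=3)
  N (north): blocked, stay at (x=2, y=3)
  N (north): blocked, stay at (x=2, y=3)
  [×3]S (south): blocked, stay at (x=2, y=3)
  E (east): (x=2, y=3) -> (x=3, y=3)
  W (west): (x=3, y=3) -> (x=2, y=3)
Final: (x=2, y=3)

Answer: Final position: (x=2, y=3)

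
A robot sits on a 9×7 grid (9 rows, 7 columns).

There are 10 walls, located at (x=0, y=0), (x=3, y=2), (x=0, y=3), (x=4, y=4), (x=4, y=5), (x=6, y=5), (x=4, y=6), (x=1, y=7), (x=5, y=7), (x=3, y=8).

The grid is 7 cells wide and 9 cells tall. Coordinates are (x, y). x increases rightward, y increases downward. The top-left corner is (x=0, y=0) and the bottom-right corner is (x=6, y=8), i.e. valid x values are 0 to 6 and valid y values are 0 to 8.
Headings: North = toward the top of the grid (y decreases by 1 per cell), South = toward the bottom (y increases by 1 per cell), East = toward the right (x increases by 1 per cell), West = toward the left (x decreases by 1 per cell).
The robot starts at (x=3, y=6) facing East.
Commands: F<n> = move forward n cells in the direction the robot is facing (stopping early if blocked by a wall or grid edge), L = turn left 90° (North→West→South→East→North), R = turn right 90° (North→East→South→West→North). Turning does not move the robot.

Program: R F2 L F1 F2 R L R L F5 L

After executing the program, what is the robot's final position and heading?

Answer: Final position: (x=4, y=7), facing North

Derivation:
Start: (x=3, y=6), facing East
  R: turn right, now facing South
  F2: move forward 1/2 (blocked), now at (x=3, y=7)
  L: turn left, now facing East
  F1: move forward 1, now at (x=4, y=7)
  F2: move forward 0/2 (blocked), now at (x=4, y=7)
  R: turn right, now facing South
  L: turn left, now facing East
  R: turn right, now facing South
  L: turn left, now facing East
  F5: move forward 0/5 (blocked), now at (x=4, y=7)
  L: turn left, now facing North
Final: (x=4, y=7), facing North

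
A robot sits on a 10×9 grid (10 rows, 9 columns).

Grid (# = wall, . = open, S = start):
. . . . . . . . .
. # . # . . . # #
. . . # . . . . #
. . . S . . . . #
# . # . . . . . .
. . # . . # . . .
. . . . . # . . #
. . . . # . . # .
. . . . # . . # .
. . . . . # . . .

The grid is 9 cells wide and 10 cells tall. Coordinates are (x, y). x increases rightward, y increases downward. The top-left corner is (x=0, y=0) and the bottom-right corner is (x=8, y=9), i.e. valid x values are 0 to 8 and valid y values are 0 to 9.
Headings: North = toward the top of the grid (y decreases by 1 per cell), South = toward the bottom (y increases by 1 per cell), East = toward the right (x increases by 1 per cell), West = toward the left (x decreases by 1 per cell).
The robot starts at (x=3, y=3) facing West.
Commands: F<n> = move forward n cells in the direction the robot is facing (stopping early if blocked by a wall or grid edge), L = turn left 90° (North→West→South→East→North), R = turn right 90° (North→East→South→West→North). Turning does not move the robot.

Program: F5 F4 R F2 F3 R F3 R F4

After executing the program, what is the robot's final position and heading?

Start: (x=3, y=3), facing West
  F5: move forward 3/5 (blocked), now at (x=0, y=3)
  F4: move forward 0/4 (blocked), now at (x=0, y=3)
  R: turn right, now facing North
  F2: move forward 2, now at (x=0, y=1)
  F3: move forward 1/3 (blocked), now at (x=0, y=0)
  R: turn right, now facing East
  F3: move forward 3, now at (x=3, y=0)
  R: turn right, now facing South
  F4: move forward 0/4 (blocked), now at (x=3, y=0)
Final: (x=3, y=0), facing South

Answer: Final position: (x=3, y=0), facing South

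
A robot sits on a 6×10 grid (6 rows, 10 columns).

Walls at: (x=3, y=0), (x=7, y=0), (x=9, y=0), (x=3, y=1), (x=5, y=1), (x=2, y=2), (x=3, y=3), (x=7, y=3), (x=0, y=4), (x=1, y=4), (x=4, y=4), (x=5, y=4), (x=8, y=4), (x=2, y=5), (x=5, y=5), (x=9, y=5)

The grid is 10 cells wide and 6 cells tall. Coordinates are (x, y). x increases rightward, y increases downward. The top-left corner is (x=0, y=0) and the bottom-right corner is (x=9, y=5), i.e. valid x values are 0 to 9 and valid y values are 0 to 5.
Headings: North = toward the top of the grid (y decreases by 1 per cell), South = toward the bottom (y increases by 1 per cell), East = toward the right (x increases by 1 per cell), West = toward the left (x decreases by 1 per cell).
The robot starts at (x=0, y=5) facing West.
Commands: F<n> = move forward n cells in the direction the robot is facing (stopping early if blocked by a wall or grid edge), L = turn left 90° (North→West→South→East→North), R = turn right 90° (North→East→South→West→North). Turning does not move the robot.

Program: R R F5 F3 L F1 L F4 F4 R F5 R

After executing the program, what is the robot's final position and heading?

Answer: Final position: (x=0, y=5), facing East

Derivation:
Start: (x=0, y=5), facing West
  R: turn right, now facing North
  R: turn right, now facing East
  F5: move forward 1/5 (blocked), now at (x=1, y=5)
  F3: move forward 0/3 (blocked), now at (x=1, y=5)
  L: turn left, now facing North
  F1: move forward 0/1 (blocked), now at (x=1, y=5)
  L: turn left, now facing West
  F4: move forward 1/4 (blocked), now at (x=0, y=5)
  F4: move forward 0/4 (blocked), now at (x=0, y=5)
  R: turn right, now facing North
  F5: move forward 0/5 (blocked), now at (x=0, y=5)
  R: turn right, now facing East
Final: (x=0, y=5), facing East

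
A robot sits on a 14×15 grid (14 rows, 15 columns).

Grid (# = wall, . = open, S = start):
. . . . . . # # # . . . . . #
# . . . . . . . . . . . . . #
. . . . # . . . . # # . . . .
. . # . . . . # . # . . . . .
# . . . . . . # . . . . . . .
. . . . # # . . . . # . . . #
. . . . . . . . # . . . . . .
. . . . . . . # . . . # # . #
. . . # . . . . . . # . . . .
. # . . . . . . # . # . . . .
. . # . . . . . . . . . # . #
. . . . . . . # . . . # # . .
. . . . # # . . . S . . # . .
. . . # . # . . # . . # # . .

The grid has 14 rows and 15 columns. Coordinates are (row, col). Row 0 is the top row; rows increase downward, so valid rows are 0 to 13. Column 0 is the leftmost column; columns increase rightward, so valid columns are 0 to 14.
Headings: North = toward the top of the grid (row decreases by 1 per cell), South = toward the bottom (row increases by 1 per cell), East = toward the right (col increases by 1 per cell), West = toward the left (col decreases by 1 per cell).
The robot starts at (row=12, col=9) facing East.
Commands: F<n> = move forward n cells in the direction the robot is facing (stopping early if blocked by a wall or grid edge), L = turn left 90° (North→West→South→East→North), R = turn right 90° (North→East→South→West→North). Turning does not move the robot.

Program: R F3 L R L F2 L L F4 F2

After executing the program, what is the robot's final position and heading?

Answer: Final position: (row=13, col=9), facing West

Derivation:
Start: (row=12, col=9), facing East
  R: turn right, now facing South
  F3: move forward 1/3 (blocked), now at (row=13, col=9)
  L: turn left, now facing East
  R: turn right, now facing South
  L: turn left, now facing East
  F2: move forward 1/2 (blocked), now at (row=13, col=10)
  L: turn left, now facing North
  L: turn left, now facing West
  F4: move forward 1/4 (blocked), now at (row=13, col=9)
  F2: move forward 0/2 (blocked), now at (row=13, col=9)
Final: (row=13, col=9), facing West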